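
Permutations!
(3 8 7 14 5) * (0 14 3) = (0 14 5)(3 8 7) = [14, 1, 2, 8, 4, 0, 6, 3, 7, 9, 10, 11, 12, 13, 5]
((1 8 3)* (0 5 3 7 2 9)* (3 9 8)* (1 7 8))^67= (0 5 9)(1 2 7 3)= [5, 2, 7, 1, 4, 9, 6, 3, 8, 0]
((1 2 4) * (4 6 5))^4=(1 4 5 6 2)=[0, 4, 1, 3, 5, 6, 2]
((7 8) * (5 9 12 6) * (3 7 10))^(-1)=(3 10 8 7)(5 6 12 9)=[0, 1, 2, 10, 4, 6, 12, 3, 7, 5, 8, 11, 9]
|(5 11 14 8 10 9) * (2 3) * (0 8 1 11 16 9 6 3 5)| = 9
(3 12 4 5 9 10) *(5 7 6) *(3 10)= (3 12 4 7 6 5 9)= [0, 1, 2, 12, 7, 9, 5, 6, 8, 3, 10, 11, 4]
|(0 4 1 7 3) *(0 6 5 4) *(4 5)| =5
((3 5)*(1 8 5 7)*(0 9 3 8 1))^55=(0 7 3 9)(5 8)=[7, 1, 2, 9, 4, 8, 6, 3, 5, 0]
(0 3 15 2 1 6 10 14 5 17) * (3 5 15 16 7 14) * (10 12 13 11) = [5, 6, 1, 16, 4, 17, 12, 14, 8, 9, 3, 10, 13, 11, 15, 2, 7, 0] = (0 5 17)(1 6 12 13 11 10 3 16 7 14 15 2)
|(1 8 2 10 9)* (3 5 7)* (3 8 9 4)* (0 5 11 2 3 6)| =10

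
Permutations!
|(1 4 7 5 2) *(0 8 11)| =|(0 8 11)(1 4 7 5 2)| =15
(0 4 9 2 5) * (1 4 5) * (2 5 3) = (0 3 2 1 4 9 5) = [3, 4, 1, 2, 9, 0, 6, 7, 8, 5]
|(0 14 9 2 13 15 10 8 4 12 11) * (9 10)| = 28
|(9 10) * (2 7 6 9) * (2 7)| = |(6 9 10 7)| = 4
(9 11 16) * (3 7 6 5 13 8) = [0, 1, 2, 7, 4, 13, 5, 6, 3, 11, 10, 16, 12, 8, 14, 15, 9] = (3 7 6 5 13 8)(9 11 16)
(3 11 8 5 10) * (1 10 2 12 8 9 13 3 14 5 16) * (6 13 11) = [0, 10, 12, 6, 4, 2, 13, 7, 16, 11, 14, 9, 8, 3, 5, 15, 1] = (1 10 14 5 2 12 8 16)(3 6 13)(9 11)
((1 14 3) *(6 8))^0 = [0, 1, 2, 3, 4, 5, 6, 7, 8, 9, 10, 11, 12, 13, 14] = (14)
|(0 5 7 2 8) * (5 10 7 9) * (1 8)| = |(0 10 7 2 1 8)(5 9)| = 6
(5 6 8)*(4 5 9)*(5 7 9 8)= [0, 1, 2, 3, 7, 6, 5, 9, 8, 4]= (4 7 9)(5 6)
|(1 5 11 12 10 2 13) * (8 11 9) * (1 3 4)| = |(1 5 9 8 11 12 10 2 13 3 4)| = 11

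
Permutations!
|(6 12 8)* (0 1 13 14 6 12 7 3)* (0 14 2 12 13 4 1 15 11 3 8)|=|(0 15 11 3 14 6 7 8 13 2 12)(1 4)|=22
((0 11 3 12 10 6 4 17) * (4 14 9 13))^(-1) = [17, 1, 2, 11, 13, 5, 10, 7, 8, 14, 12, 0, 3, 9, 6, 15, 16, 4] = (0 17 4 13 9 14 6 10 12 3 11)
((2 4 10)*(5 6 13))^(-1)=(2 10 4)(5 13 6)=[0, 1, 10, 3, 2, 13, 5, 7, 8, 9, 4, 11, 12, 6]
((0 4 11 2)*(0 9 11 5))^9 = (11) = [0, 1, 2, 3, 4, 5, 6, 7, 8, 9, 10, 11]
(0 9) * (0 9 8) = (9)(0 8) = [8, 1, 2, 3, 4, 5, 6, 7, 0, 9]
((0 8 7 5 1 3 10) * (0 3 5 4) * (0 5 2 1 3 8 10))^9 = (0 8 4 3 10 7 5)(1 2) = [8, 2, 1, 10, 3, 0, 6, 5, 4, 9, 7]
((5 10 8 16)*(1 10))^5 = (16) = [0, 1, 2, 3, 4, 5, 6, 7, 8, 9, 10, 11, 12, 13, 14, 15, 16]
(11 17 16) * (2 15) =(2 15)(11 17 16) =[0, 1, 15, 3, 4, 5, 6, 7, 8, 9, 10, 17, 12, 13, 14, 2, 11, 16]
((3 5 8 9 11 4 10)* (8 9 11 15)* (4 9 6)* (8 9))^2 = (15)(3 6 10 5 4) = [0, 1, 2, 6, 3, 4, 10, 7, 8, 9, 5, 11, 12, 13, 14, 15]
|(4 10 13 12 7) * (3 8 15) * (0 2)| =30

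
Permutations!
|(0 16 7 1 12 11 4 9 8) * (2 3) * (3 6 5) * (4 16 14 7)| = 20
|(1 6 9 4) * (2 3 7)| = 12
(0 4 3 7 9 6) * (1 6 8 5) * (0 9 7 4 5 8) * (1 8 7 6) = (0 5 8 7 6 9)(3 4) = [5, 1, 2, 4, 3, 8, 9, 6, 7, 0]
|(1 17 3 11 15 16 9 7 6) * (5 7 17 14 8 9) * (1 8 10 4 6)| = 14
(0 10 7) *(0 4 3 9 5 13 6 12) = (0 10 7 4 3 9 5 13 6 12) = [10, 1, 2, 9, 3, 13, 12, 4, 8, 5, 7, 11, 0, 6]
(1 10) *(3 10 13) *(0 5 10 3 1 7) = (0 5 10 7)(1 13) = [5, 13, 2, 3, 4, 10, 6, 0, 8, 9, 7, 11, 12, 1]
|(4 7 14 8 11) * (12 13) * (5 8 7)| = |(4 5 8 11)(7 14)(12 13)| = 4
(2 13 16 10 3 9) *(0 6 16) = (0 6 16 10 3 9 2 13) = [6, 1, 13, 9, 4, 5, 16, 7, 8, 2, 3, 11, 12, 0, 14, 15, 10]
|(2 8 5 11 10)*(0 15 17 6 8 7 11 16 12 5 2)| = |(0 15 17 6 8 2 7 11 10)(5 16 12)| = 9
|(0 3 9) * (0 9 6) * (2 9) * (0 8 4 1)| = 6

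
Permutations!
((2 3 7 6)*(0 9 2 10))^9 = (0 2 7 10 9 3 6) = [2, 1, 7, 6, 4, 5, 0, 10, 8, 3, 9]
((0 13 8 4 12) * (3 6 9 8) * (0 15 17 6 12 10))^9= (0 4 9 17 12 13 10 8 6 15 3)= [4, 1, 2, 0, 9, 5, 15, 7, 6, 17, 8, 11, 13, 10, 14, 3, 16, 12]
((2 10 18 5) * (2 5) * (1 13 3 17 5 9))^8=(1 3 5)(2 18 10)(9 13 17)=[0, 3, 18, 5, 4, 1, 6, 7, 8, 13, 2, 11, 12, 17, 14, 15, 16, 9, 10]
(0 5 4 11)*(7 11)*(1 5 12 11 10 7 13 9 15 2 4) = (0 12 11)(1 5)(2 4 13 9 15)(7 10) = [12, 5, 4, 3, 13, 1, 6, 10, 8, 15, 7, 0, 11, 9, 14, 2]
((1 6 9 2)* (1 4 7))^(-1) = (1 7 4 2 9 6) = [0, 7, 9, 3, 2, 5, 1, 4, 8, 6]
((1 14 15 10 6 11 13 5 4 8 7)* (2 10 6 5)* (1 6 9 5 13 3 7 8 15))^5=(1 14)(2 13 10)(3 7 6 11)(4 15 9 5)=[0, 14, 13, 7, 15, 4, 11, 6, 8, 5, 2, 3, 12, 10, 1, 9]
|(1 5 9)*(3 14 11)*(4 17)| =|(1 5 9)(3 14 11)(4 17)| =6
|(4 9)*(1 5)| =|(1 5)(4 9)| =2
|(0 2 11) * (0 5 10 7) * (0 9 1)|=|(0 2 11 5 10 7 9 1)|=8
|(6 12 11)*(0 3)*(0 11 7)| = |(0 3 11 6 12 7)| = 6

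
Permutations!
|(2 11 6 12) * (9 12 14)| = |(2 11 6 14 9 12)| = 6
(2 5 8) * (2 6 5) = (5 8 6) = [0, 1, 2, 3, 4, 8, 5, 7, 6]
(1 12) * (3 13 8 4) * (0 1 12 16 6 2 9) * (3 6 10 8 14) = (0 1 16 10 8 4 6 2 9)(3 13 14) = [1, 16, 9, 13, 6, 5, 2, 7, 4, 0, 8, 11, 12, 14, 3, 15, 10]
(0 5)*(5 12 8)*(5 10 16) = (0 12 8 10 16 5) = [12, 1, 2, 3, 4, 0, 6, 7, 10, 9, 16, 11, 8, 13, 14, 15, 5]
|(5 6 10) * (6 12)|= |(5 12 6 10)|= 4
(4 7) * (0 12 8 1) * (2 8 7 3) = [12, 0, 8, 2, 3, 5, 6, 4, 1, 9, 10, 11, 7] = (0 12 7 4 3 2 8 1)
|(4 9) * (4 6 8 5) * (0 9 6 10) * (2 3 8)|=|(0 9 10)(2 3 8 5 4 6)|=6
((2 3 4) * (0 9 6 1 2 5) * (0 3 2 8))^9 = (0 8 1 6 9) = [8, 6, 2, 3, 4, 5, 9, 7, 1, 0]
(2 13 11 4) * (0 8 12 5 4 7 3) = (0 8 12 5 4 2 13 11 7 3) = [8, 1, 13, 0, 2, 4, 6, 3, 12, 9, 10, 7, 5, 11]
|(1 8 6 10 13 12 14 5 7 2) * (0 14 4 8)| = 6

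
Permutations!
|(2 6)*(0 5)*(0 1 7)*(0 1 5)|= |(1 7)(2 6)|= 2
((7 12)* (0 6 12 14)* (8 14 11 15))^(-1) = (0 14 8 15 11 7 12 6) = [14, 1, 2, 3, 4, 5, 0, 12, 15, 9, 10, 7, 6, 13, 8, 11]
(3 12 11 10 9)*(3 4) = (3 12 11 10 9 4) = [0, 1, 2, 12, 3, 5, 6, 7, 8, 4, 9, 10, 11]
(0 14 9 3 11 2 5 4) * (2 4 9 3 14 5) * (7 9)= (0 5 7 9 14 3 11 4)= [5, 1, 2, 11, 0, 7, 6, 9, 8, 14, 10, 4, 12, 13, 3]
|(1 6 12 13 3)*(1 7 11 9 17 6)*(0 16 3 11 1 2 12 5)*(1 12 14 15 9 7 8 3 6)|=12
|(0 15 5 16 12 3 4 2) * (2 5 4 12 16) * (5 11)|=|(16)(0 15 4 11 5 2)(3 12)|=6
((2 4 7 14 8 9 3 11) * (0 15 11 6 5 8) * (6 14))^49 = (0 15 11 2 4 7 6 5 8 9 3 14) = [15, 1, 4, 14, 7, 8, 5, 6, 9, 3, 10, 2, 12, 13, 0, 11]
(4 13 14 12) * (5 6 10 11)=(4 13 14 12)(5 6 10 11)=[0, 1, 2, 3, 13, 6, 10, 7, 8, 9, 11, 5, 4, 14, 12]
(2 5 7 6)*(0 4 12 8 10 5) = [4, 1, 0, 3, 12, 7, 2, 6, 10, 9, 5, 11, 8] = (0 4 12 8 10 5 7 6 2)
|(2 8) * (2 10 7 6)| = |(2 8 10 7 6)| = 5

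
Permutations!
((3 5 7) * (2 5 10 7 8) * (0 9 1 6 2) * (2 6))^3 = (10)(0 2)(1 8)(5 9) = [2, 8, 0, 3, 4, 9, 6, 7, 1, 5, 10]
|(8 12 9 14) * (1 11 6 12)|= |(1 11 6 12 9 14 8)|= 7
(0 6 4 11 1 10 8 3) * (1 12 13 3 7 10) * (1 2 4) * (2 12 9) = (0 6 1 12 13 3)(2 4 11 9)(7 10 8) = [6, 12, 4, 0, 11, 5, 1, 10, 7, 2, 8, 9, 13, 3]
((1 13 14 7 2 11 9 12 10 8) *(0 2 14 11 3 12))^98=(14)(0 11 1 10 3)(2 9 13 8 12)=[11, 10, 9, 0, 4, 5, 6, 7, 12, 13, 3, 1, 2, 8, 14]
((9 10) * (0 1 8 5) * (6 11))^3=[5, 0, 2, 3, 4, 8, 11, 7, 1, 10, 9, 6]=(0 5 8 1)(6 11)(9 10)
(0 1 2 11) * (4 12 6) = (0 1 2 11)(4 12 6) = [1, 2, 11, 3, 12, 5, 4, 7, 8, 9, 10, 0, 6]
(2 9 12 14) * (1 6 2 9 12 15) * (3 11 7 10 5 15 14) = [0, 6, 12, 11, 4, 15, 2, 10, 8, 14, 5, 7, 3, 13, 9, 1] = (1 6 2 12 3 11 7 10 5 15)(9 14)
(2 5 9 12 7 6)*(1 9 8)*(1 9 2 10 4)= [0, 2, 5, 3, 1, 8, 10, 6, 9, 12, 4, 11, 7]= (1 2 5 8 9 12 7 6 10 4)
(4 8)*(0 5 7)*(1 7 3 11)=[5, 7, 2, 11, 8, 3, 6, 0, 4, 9, 10, 1]=(0 5 3 11 1 7)(4 8)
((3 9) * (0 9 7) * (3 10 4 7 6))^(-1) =(0 7 4 10 9)(3 6) =[7, 1, 2, 6, 10, 5, 3, 4, 8, 0, 9]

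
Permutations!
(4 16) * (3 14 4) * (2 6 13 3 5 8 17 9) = (2 6 13 3 14 4 16 5 8 17 9) = [0, 1, 6, 14, 16, 8, 13, 7, 17, 2, 10, 11, 12, 3, 4, 15, 5, 9]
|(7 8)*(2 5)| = 2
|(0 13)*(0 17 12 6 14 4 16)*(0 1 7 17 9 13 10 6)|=|(0 10 6 14 4 16 1 7 17 12)(9 13)|=10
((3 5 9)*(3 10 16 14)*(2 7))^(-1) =(2 7)(3 14 16 10 9 5) =[0, 1, 7, 14, 4, 3, 6, 2, 8, 5, 9, 11, 12, 13, 16, 15, 10]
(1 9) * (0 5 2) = (0 5 2)(1 9) = [5, 9, 0, 3, 4, 2, 6, 7, 8, 1]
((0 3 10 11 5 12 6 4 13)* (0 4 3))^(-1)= [0, 1, 2, 6, 13, 11, 12, 7, 8, 9, 3, 10, 5, 4]= (3 6 12 5 11 10)(4 13)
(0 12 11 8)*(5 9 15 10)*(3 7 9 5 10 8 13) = (0 12 11 13 3 7 9 15 8) = [12, 1, 2, 7, 4, 5, 6, 9, 0, 15, 10, 13, 11, 3, 14, 8]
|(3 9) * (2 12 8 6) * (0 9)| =12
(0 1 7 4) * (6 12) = (0 1 7 4)(6 12) = [1, 7, 2, 3, 0, 5, 12, 4, 8, 9, 10, 11, 6]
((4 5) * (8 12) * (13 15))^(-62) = (15) = [0, 1, 2, 3, 4, 5, 6, 7, 8, 9, 10, 11, 12, 13, 14, 15]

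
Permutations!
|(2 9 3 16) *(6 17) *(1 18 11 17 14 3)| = 10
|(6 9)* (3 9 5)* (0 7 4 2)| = 4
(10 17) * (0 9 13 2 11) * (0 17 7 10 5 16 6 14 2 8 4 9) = [0, 1, 11, 3, 9, 16, 14, 10, 4, 13, 7, 17, 12, 8, 2, 15, 6, 5] = (2 11 17 5 16 6 14)(4 9 13 8)(7 10)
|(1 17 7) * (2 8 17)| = 5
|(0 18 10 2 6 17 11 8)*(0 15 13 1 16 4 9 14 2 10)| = 12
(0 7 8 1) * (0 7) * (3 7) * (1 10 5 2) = (1 3 7 8 10 5 2) = [0, 3, 1, 7, 4, 2, 6, 8, 10, 9, 5]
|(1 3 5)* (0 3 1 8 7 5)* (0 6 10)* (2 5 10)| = |(0 3 6 2 5 8 7 10)| = 8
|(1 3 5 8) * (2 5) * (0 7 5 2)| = |(0 7 5 8 1 3)| = 6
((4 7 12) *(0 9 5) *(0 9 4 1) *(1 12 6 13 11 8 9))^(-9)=(0 4 7 6 13 11 8 9 5 1)=[4, 0, 2, 3, 7, 1, 13, 6, 9, 5, 10, 8, 12, 11]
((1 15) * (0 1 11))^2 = (0 15)(1 11) = [15, 11, 2, 3, 4, 5, 6, 7, 8, 9, 10, 1, 12, 13, 14, 0]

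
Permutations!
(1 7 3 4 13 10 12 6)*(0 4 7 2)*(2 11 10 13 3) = (13)(0 4 3 7 2)(1 11 10 12 6) = [4, 11, 0, 7, 3, 5, 1, 2, 8, 9, 12, 10, 6, 13]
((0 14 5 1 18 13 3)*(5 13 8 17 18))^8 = (8 18 17) = [0, 1, 2, 3, 4, 5, 6, 7, 18, 9, 10, 11, 12, 13, 14, 15, 16, 8, 17]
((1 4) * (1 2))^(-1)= (1 2 4)= [0, 2, 4, 3, 1]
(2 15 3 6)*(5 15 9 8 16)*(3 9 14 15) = (2 14 15 9 8 16 5 3 6) = [0, 1, 14, 6, 4, 3, 2, 7, 16, 8, 10, 11, 12, 13, 15, 9, 5]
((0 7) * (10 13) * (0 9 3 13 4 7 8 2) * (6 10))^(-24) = (3 4 13 7 6 9 10) = [0, 1, 2, 4, 13, 5, 9, 6, 8, 10, 3, 11, 12, 7]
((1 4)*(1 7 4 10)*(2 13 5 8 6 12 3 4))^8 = (2 7 4 3 12 6 8 5 13) = [0, 1, 7, 12, 3, 13, 8, 4, 5, 9, 10, 11, 6, 2]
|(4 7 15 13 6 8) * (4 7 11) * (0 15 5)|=|(0 15 13 6 8 7 5)(4 11)|=14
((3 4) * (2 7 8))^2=(2 8 7)=[0, 1, 8, 3, 4, 5, 6, 2, 7]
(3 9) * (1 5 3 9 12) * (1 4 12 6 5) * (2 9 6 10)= (2 9 6 5 3 10)(4 12)= [0, 1, 9, 10, 12, 3, 5, 7, 8, 6, 2, 11, 4]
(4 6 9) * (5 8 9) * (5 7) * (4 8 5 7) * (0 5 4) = (0 5 4 6)(8 9) = [5, 1, 2, 3, 6, 4, 0, 7, 9, 8]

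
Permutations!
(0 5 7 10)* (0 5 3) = (0 3)(5 7 10) = [3, 1, 2, 0, 4, 7, 6, 10, 8, 9, 5]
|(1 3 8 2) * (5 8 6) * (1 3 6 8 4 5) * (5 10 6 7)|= |(1 7 5 4 10 6)(2 3 8)|= 6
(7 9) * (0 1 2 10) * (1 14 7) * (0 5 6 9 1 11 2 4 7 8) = (0 14 8)(1 4 7)(2 10 5 6 9 11) = [14, 4, 10, 3, 7, 6, 9, 1, 0, 11, 5, 2, 12, 13, 8]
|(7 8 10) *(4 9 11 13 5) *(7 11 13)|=4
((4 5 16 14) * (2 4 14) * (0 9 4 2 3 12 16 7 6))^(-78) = (16) = [0, 1, 2, 3, 4, 5, 6, 7, 8, 9, 10, 11, 12, 13, 14, 15, 16]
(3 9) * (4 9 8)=[0, 1, 2, 8, 9, 5, 6, 7, 4, 3]=(3 8 4 9)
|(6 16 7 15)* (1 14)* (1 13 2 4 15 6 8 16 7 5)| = 18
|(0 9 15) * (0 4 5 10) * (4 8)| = |(0 9 15 8 4 5 10)| = 7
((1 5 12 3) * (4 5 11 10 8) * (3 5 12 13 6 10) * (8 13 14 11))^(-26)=(1 11 5 4)(3 14 12 8)(6 10 13)=[0, 11, 2, 14, 1, 4, 10, 7, 3, 9, 13, 5, 8, 6, 12]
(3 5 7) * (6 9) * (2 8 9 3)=[0, 1, 8, 5, 4, 7, 3, 2, 9, 6]=(2 8 9 6 3 5 7)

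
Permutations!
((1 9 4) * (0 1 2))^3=[4, 2, 9, 3, 1, 5, 6, 7, 8, 0]=(0 4 1 2 9)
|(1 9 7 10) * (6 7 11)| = 6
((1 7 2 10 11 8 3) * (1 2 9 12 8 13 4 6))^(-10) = (1 9 8 2 11 4)(3 10 13 6 7 12) = [0, 9, 11, 10, 1, 5, 7, 12, 2, 8, 13, 4, 3, 6]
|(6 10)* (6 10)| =|(10)| =1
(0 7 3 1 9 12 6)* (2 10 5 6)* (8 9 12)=(0 7 3 1 12 2 10 5 6)(8 9)=[7, 12, 10, 1, 4, 6, 0, 3, 9, 8, 5, 11, 2]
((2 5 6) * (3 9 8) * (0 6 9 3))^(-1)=[8, 1, 6, 3, 4, 2, 0, 7, 9, 5]=(0 8 9 5 2 6)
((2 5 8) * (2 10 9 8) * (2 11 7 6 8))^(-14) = [0, 1, 11, 3, 4, 7, 10, 8, 9, 5, 2, 6] = (2 11 6 10)(5 7 8 9)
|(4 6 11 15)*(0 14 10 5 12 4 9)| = |(0 14 10 5 12 4 6 11 15 9)| = 10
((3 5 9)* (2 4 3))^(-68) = (2 3 9 4 5) = [0, 1, 3, 9, 5, 2, 6, 7, 8, 4]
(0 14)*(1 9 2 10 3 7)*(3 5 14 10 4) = (0 10 5 14)(1 9 2 4 3 7) = [10, 9, 4, 7, 3, 14, 6, 1, 8, 2, 5, 11, 12, 13, 0]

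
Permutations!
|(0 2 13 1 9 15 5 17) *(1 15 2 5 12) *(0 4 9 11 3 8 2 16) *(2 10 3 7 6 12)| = |(0 5 17 4 9 16)(1 11 7 6 12)(2 13 15)(3 8 10)| = 30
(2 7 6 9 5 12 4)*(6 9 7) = (2 6 7 9 5 12 4) = [0, 1, 6, 3, 2, 12, 7, 9, 8, 5, 10, 11, 4]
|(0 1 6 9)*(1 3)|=|(0 3 1 6 9)|=5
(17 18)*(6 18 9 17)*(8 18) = (6 8 18)(9 17) = [0, 1, 2, 3, 4, 5, 8, 7, 18, 17, 10, 11, 12, 13, 14, 15, 16, 9, 6]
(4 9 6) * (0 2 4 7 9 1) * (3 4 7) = [2, 0, 7, 4, 1, 5, 3, 9, 8, 6] = (0 2 7 9 6 3 4 1)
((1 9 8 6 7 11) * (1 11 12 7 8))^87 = (1 9)(6 8)(7 12) = [0, 9, 2, 3, 4, 5, 8, 12, 6, 1, 10, 11, 7]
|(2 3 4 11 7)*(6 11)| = |(2 3 4 6 11 7)| = 6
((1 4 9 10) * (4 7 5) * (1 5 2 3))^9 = (1 7 2 3)(4 9 10 5) = [0, 7, 3, 1, 9, 4, 6, 2, 8, 10, 5]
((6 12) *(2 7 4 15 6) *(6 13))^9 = (2 4 13 12 7 15 6) = [0, 1, 4, 3, 13, 5, 2, 15, 8, 9, 10, 11, 7, 12, 14, 6]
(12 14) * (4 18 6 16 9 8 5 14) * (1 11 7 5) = [0, 11, 2, 3, 18, 14, 16, 5, 1, 8, 10, 7, 4, 13, 12, 15, 9, 17, 6] = (1 11 7 5 14 12 4 18 6 16 9 8)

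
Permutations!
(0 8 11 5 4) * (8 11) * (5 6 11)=(0 5 4)(6 11)=[5, 1, 2, 3, 0, 4, 11, 7, 8, 9, 10, 6]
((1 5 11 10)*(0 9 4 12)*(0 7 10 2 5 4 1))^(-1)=[10, 9, 11, 3, 1, 2, 6, 12, 8, 0, 7, 5, 4]=(0 10 7 12 4 1 9)(2 11 5)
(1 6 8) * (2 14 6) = (1 2 14 6 8) = [0, 2, 14, 3, 4, 5, 8, 7, 1, 9, 10, 11, 12, 13, 6]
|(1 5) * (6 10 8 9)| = |(1 5)(6 10 8 9)| = 4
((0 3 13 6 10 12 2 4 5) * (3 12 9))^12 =[2, 1, 5, 6, 0, 12, 9, 7, 8, 13, 3, 11, 4, 10] =(0 2 5 12 4)(3 6 9 13 10)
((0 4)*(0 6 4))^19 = (4 6) = [0, 1, 2, 3, 6, 5, 4]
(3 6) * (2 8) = (2 8)(3 6) = [0, 1, 8, 6, 4, 5, 3, 7, 2]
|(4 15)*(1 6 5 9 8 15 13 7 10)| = 10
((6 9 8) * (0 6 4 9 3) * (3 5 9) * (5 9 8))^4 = (0 8 6 4 9 3 5) = [8, 1, 2, 5, 9, 0, 4, 7, 6, 3]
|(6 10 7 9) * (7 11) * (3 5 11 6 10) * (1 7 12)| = |(1 7 9 10 6 3 5 11 12)| = 9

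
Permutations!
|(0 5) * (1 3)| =|(0 5)(1 3)| =2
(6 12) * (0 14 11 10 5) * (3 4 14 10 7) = (0 10 5)(3 4 14 11 7)(6 12) = [10, 1, 2, 4, 14, 0, 12, 3, 8, 9, 5, 7, 6, 13, 11]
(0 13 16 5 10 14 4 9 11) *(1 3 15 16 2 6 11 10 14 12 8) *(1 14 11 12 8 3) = (0 13 2 6 12 3 15 16 5 11)(4 9 10 8 14) = [13, 1, 6, 15, 9, 11, 12, 7, 14, 10, 8, 0, 3, 2, 4, 16, 5]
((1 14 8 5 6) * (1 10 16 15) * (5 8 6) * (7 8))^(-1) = (1 15 16 10 6 14)(7 8) = [0, 15, 2, 3, 4, 5, 14, 8, 7, 9, 6, 11, 12, 13, 1, 16, 10]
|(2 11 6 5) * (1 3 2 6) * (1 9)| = 10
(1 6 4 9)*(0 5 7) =(0 5 7)(1 6 4 9) =[5, 6, 2, 3, 9, 7, 4, 0, 8, 1]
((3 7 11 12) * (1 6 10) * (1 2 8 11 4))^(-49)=(1 6 10 2 8 11 12 3 7 4)=[0, 6, 8, 7, 1, 5, 10, 4, 11, 9, 2, 12, 3]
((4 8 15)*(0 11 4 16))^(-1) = (0 16 15 8 4 11) = [16, 1, 2, 3, 11, 5, 6, 7, 4, 9, 10, 0, 12, 13, 14, 8, 15]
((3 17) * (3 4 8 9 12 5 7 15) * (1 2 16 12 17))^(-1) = (1 3 15 7 5 12 16 2)(4 17 9 8) = [0, 3, 1, 15, 17, 12, 6, 5, 4, 8, 10, 11, 16, 13, 14, 7, 2, 9]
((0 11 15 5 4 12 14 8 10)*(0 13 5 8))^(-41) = [14, 1, 2, 3, 5, 13, 6, 7, 15, 9, 8, 0, 4, 10, 12, 11] = (0 14 12 4 5 13 10 8 15 11)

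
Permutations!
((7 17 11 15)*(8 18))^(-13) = (7 15 11 17)(8 18) = [0, 1, 2, 3, 4, 5, 6, 15, 18, 9, 10, 17, 12, 13, 14, 11, 16, 7, 8]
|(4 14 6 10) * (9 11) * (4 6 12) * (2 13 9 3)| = |(2 13 9 11 3)(4 14 12)(6 10)| = 30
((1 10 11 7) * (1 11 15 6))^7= (1 6 15 10)(7 11)= [0, 6, 2, 3, 4, 5, 15, 11, 8, 9, 1, 7, 12, 13, 14, 10]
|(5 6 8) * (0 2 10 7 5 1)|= |(0 2 10 7 5 6 8 1)|= 8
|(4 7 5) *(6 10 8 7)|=6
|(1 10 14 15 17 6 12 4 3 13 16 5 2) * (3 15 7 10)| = 30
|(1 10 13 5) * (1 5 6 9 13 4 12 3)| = 15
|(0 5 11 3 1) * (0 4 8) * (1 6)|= 8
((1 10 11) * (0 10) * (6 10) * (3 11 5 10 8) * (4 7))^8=[8, 6, 2, 1, 4, 5, 3, 7, 11, 9, 10, 0]=(0 8 11)(1 6 3)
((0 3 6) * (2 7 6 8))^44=(0 8 7)(2 6 3)=[8, 1, 6, 2, 4, 5, 3, 0, 7]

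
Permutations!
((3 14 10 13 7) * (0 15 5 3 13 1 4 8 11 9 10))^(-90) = [0, 1, 2, 3, 4, 5, 6, 7, 8, 9, 10, 11, 12, 13, 14, 15] = (15)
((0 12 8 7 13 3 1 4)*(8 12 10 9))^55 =(0 10 9 8 7 13 3 1 4) =[10, 4, 2, 1, 0, 5, 6, 13, 7, 8, 9, 11, 12, 3]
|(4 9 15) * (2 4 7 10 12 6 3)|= 9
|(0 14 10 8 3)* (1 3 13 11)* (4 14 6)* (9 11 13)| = |(0 6 4 14 10 8 9 11 1 3)| = 10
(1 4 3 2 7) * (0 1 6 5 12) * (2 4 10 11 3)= (0 1 10 11 3 4 2 7 6 5 12)= [1, 10, 7, 4, 2, 12, 5, 6, 8, 9, 11, 3, 0]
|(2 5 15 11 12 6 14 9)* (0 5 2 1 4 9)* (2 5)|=|(0 2 5 15 11 12 6 14)(1 4 9)|=24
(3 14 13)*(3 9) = (3 14 13 9) = [0, 1, 2, 14, 4, 5, 6, 7, 8, 3, 10, 11, 12, 9, 13]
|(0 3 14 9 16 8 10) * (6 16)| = |(0 3 14 9 6 16 8 10)| = 8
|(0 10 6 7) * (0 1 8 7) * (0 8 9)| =|(0 10 6 8 7 1 9)| =7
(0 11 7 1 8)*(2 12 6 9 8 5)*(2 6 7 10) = [11, 5, 12, 3, 4, 6, 9, 1, 0, 8, 2, 10, 7] = (0 11 10 2 12 7 1 5 6 9 8)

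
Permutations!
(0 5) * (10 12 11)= (0 5)(10 12 11)= [5, 1, 2, 3, 4, 0, 6, 7, 8, 9, 12, 10, 11]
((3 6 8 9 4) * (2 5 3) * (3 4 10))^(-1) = [0, 1, 4, 10, 5, 2, 3, 7, 6, 8, 9] = (2 4 5)(3 10 9 8 6)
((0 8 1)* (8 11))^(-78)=(0 8)(1 11)=[8, 11, 2, 3, 4, 5, 6, 7, 0, 9, 10, 1]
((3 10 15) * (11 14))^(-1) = (3 15 10)(11 14) = [0, 1, 2, 15, 4, 5, 6, 7, 8, 9, 3, 14, 12, 13, 11, 10]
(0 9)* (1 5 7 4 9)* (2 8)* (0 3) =(0 1 5 7 4 9 3)(2 8) =[1, 5, 8, 0, 9, 7, 6, 4, 2, 3]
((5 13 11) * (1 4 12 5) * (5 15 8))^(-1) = (1 11 13 5 8 15 12 4) = [0, 11, 2, 3, 1, 8, 6, 7, 15, 9, 10, 13, 4, 5, 14, 12]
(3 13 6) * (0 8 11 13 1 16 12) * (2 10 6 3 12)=(0 8 11 13 3 1 16 2 10 6 12)=[8, 16, 10, 1, 4, 5, 12, 7, 11, 9, 6, 13, 0, 3, 14, 15, 2]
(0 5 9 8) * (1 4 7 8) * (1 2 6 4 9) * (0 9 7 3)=[5, 7, 6, 0, 3, 1, 4, 8, 9, 2]=(0 5 1 7 8 9 2 6 4 3)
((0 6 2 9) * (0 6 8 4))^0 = [0, 1, 2, 3, 4, 5, 6, 7, 8, 9] = (9)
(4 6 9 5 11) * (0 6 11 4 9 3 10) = (0 6 3 10)(4 11 9 5) = [6, 1, 2, 10, 11, 4, 3, 7, 8, 5, 0, 9]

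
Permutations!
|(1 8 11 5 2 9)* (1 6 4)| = |(1 8 11 5 2 9 6 4)| = 8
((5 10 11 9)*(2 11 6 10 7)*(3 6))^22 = (2 9 7 11 5)(3 6 10) = [0, 1, 9, 6, 4, 2, 10, 11, 8, 7, 3, 5]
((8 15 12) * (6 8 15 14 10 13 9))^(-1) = (6 9 13 10 14 8)(12 15) = [0, 1, 2, 3, 4, 5, 9, 7, 6, 13, 14, 11, 15, 10, 8, 12]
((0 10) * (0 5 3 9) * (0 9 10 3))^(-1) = (0 5 10 3) = [5, 1, 2, 0, 4, 10, 6, 7, 8, 9, 3]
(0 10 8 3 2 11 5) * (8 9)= [10, 1, 11, 2, 4, 0, 6, 7, 3, 8, 9, 5]= (0 10 9 8 3 2 11 5)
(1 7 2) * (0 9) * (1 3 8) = (0 9)(1 7 2 3 8) = [9, 7, 3, 8, 4, 5, 6, 2, 1, 0]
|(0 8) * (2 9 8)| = 4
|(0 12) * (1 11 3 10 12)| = 6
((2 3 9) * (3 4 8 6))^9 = [0, 1, 6, 4, 3, 5, 2, 7, 9, 8] = (2 6)(3 4)(8 9)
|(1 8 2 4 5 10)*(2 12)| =7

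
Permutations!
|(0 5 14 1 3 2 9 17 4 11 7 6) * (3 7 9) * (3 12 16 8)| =60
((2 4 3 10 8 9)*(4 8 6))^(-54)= (3 6)(4 10)= [0, 1, 2, 6, 10, 5, 3, 7, 8, 9, 4]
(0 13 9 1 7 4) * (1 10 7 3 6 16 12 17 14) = (0 13 9 10 7 4)(1 3 6 16 12 17 14) = [13, 3, 2, 6, 0, 5, 16, 4, 8, 10, 7, 11, 17, 9, 1, 15, 12, 14]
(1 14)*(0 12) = (0 12)(1 14) = [12, 14, 2, 3, 4, 5, 6, 7, 8, 9, 10, 11, 0, 13, 1]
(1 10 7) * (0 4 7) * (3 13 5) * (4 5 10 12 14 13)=(0 5 3 4 7 1 12 14 13 10)=[5, 12, 2, 4, 7, 3, 6, 1, 8, 9, 0, 11, 14, 10, 13]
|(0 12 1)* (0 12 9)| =|(0 9)(1 12)| =2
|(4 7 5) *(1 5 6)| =|(1 5 4 7 6)| =5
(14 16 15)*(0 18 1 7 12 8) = [18, 7, 2, 3, 4, 5, 6, 12, 0, 9, 10, 11, 8, 13, 16, 14, 15, 17, 1] = (0 18 1 7 12 8)(14 16 15)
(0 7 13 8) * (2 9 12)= (0 7 13 8)(2 9 12)= [7, 1, 9, 3, 4, 5, 6, 13, 0, 12, 10, 11, 2, 8]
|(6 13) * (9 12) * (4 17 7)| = 6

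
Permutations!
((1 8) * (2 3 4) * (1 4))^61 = (1 8 4 2 3) = [0, 8, 3, 1, 2, 5, 6, 7, 4]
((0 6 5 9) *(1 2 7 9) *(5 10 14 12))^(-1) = (0 9 7 2 1 5 12 14 10 6) = [9, 5, 1, 3, 4, 12, 0, 2, 8, 7, 6, 11, 14, 13, 10]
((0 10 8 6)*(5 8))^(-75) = (10) = [0, 1, 2, 3, 4, 5, 6, 7, 8, 9, 10]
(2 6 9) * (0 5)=(0 5)(2 6 9)=[5, 1, 6, 3, 4, 0, 9, 7, 8, 2]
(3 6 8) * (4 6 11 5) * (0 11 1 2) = [11, 2, 0, 1, 6, 4, 8, 7, 3, 9, 10, 5] = (0 11 5 4 6 8 3 1 2)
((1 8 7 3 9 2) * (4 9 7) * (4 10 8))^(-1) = [0, 2, 9, 7, 1, 5, 6, 3, 10, 4, 8] = (1 2 9 4)(3 7)(8 10)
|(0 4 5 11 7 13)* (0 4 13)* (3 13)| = |(0 3 13 4 5 11 7)| = 7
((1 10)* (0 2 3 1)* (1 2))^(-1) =(0 10 1)(2 3) =[10, 0, 3, 2, 4, 5, 6, 7, 8, 9, 1]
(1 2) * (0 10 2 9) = (0 10 2 1 9) = [10, 9, 1, 3, 4, 5, 6, 7, 8, 0, 2]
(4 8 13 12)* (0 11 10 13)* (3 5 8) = (0 11 10 13 12 4 3 5 8) = [11, 1, 2, 5, 3, 8, 6, 7, 0, 9, 13, 10, 4, 12]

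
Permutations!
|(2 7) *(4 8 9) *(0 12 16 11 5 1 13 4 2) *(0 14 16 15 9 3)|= 15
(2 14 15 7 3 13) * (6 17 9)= (2 14 15 7 3 13)(6 17 9)= [0, 1, 14, 13, 4, 5, 17, 3, 8, 6, 10, 11, 12, 2, 15, 7, 16, 9]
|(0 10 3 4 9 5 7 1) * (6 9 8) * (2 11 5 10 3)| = 12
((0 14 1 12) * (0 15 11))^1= [14, 12, 2, 3, 4, 5, 6, 7, 8, 9, 10, 0, 15, 13, 1, 11]= (0 14 1 12 15 11)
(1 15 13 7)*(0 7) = (0 7 1 15 13) = [7, 15, 2, 3, 4, 5, 6, 1, 8, 9, 10, 11, 12, 0, 14, 13]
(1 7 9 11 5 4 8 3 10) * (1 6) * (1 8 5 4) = (1 7 9 11 4 5)(3 10 6 8) = [0, 7, 2, 10, 5, 1, 8, 9, 3, 11, 6, 4]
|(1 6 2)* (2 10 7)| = 5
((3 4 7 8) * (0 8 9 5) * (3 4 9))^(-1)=[5, 1, 2, 7, 8, 9, 6, 4, 0, 3]=(0 5 9 3 7 4 8)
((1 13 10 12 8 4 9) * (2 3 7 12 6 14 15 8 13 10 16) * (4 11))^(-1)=[0, 9, 16, 2, 11, 5, 10, 3, 15, 4, 1, 8, 7, 12, 6, 14, 13]=(1 9 4 11 8 15 14 6 10)(2 16 13 12 7 3)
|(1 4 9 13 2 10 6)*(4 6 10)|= 4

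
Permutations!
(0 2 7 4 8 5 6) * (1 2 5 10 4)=(0 5 6)(1 2 7)(4 8 10)=[5, 2, 7, 3, 8, 6, 0, 1, 10, 9, 4]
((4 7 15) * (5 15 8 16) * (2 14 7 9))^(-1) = (2 9 4 15 5 16 8 7 14) = [0, 1, 9, 3, 15, 16, 6, 14, 7, 4, 10, 11, 12, 13, 2, 5, 8]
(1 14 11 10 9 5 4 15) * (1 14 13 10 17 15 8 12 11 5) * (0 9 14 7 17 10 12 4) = (0 9 1 13 12 11 10 14 5)(4 8)(7 17 15) = [9, 13, 2, 3, 8, 0, 6, 17, 4, 1, 14, 10, 11, 12, 5, 7, 16, 15]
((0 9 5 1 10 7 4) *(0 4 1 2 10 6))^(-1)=(0 6 1 7 10 2 5 9)=[6, 7, 5, 3, 4, 9, 1, 10, 8, 0, 2]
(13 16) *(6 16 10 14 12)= (6 16 13 10 14 12)= [0, 1, 2, 3, 4, 5, 16, 7, 8, 9, 14, 11, 6, 10, 12, 15, 13]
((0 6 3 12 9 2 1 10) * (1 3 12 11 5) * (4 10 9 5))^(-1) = (0 10 4 11 3 2 9 1 5 12 6) = [10, 5, 9, 2, 11, 12, 0, 7, 8, 1, 4, 3, 6]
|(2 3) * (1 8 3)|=|(1 8 3 2)|=4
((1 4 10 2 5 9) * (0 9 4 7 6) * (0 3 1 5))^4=(0 10 5)(2 4 9)=[10, 1, 4, 3, 9, 0, 6, 7, 8, 2, 5]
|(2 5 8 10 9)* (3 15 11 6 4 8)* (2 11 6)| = |(2 5 3 15 6 4 8 10 9 11)| = 10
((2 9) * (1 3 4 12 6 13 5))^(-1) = (1 5 13 6 12 4 3)(2 9) = [0, 5, 9, 1, 3, 13, 12, 7, 8, 2, 10, 11, 4, 6]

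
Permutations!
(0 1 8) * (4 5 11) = (0 1 8)(4 5 11) = [1, 8, 2, 3, 5, 11, 6, 7, 0, 9, 10, 4]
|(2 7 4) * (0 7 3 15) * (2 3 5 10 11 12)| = 5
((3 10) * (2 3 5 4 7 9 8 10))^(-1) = (2 3)(4 5 10 8 9 7) = [0, 1, 3, 2, 5, 10, 6, 4, 9, 7, 8]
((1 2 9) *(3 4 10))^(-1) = (1 9 2)(3 10 4) = [0, 9, 1, 10, 3, 5, 6, 7, 8, 2, 4]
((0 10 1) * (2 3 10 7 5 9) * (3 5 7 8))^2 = (0 3 1 8 10)(2 9 5) = [3, 8, 9, 1, 4, 2, 6, 7, 10, 5, 0]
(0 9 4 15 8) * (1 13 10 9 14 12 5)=(0 14 12 5 1 13 10 9 4 15 8)=[14, 13, 2, 3, 15, 1, 6, 7, 0, 4, 9, 11, 5, 10, 12, 8]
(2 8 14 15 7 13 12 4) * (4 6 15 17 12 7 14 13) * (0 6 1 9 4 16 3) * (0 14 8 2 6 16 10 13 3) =(0 16)(1 9 4 6 15 8 3 14 17 12)(7 10 13) =[16, 9, 2, 14, 6, 5, 15, 10, 3, 4, 13, 11, 1, 7, 17, 8, 0, 12]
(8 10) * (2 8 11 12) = (2 8 10 11 12) = [0, 1, 8, 3, 4, 5, 6, 7, 10, 9, 11, 12, 2]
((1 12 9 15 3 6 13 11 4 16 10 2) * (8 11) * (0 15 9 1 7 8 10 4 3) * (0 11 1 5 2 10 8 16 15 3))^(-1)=(0 11 15 4 16 7 2 5 12 1 8 13 6 3)=[11, 8, 5, 0, 16, 12, 3, 2, 13, 9, 10, 15, 1, 6, 14, 4, 7]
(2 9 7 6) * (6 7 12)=(2 9 12 6)=[0, 1, 9, 3, 4, 5, 2, 7, 8, 12, 10, 11, 6]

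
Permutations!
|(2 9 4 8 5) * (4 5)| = |(2 9 5)(4 8)| = 6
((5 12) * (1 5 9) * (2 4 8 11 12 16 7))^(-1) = (1 9 12 11 8 4 2 7 16 5) = [0, 9, 7, 3, 2, 1, 6, 16, 4, 12, 10, 8, 11, 13, 14, 15, 5]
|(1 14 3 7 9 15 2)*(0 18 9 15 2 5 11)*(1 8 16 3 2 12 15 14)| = |(0 18 9 12 15 5 11)(2 8 16 3 7 14)| = 42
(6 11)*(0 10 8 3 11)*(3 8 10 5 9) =(0 5 9 3 11 6) =[5, 1, 2, 11, 4, 9, 0, 7, 8, 3, 10, 6]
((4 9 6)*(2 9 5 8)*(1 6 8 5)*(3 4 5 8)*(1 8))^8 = (1 5 6)(2 4 9 8 3) = [0, 5, 4, 2, 9, 6, 1, 7, 3, 8]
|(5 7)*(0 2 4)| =6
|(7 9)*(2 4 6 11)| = |(2 4 6 11)(7 9)| = 4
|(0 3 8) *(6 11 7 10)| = |(0 3 8)(6 11 7 10)| = 12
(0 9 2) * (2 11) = (0 9 11 2) = [9, 1, 0, 3, 4, 5, 6, 7, 8, 11, 10, 2]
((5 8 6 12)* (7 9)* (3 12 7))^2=(3 5 6 9 12 8 7)=[0, 1, 2, 5, 4, 6, 9, 3, 7, 12, 10, 11, 8]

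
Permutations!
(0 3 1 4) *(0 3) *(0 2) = (0 2)(1 4 3) = [2, 4, 0, 1, 3]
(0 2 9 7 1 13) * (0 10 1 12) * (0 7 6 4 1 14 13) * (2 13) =(0 13 10 14 2 9 6 4 1)(7 12) =[13, 0, 9, 3, 1, 5, 4, 12, 8, 6, 14, 11, 7, 10, 2]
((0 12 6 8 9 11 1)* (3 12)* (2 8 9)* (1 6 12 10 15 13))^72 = (15) = [0, 1, 2, 3, 4, 5, 6, 7, 8, 9, 10, 11, 12, 13, 14, 15]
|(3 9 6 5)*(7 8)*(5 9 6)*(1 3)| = 10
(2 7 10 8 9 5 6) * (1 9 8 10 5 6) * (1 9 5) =(10)(1 5 9 6 2 7) =[0, 5, 7, 3, 4, 9, 2, 1, 8, 6, 10]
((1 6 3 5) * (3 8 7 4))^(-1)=(1 5 3 4 7 8 6)=[0, 5, 2, 4, 7, 3, 1, 8, 6]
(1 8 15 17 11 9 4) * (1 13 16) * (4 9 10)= [0, 8, 2, 3, 13, 5, 6, 7, 15, 9, 4, 10, 12, 16, 14, 17, 1, 11]= (1 8 15 17 11 10 4 13 16)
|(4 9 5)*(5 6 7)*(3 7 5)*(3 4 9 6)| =6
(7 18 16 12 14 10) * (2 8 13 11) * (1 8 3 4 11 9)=[0, 8, 3, 4, 11, 5, 6, 18, 13, 1, 7, 2, 14, 9, 10, 15, 12, 17, 16]=(1 8 13 9)(2 3 4 11)(7 18 16 12 14 10)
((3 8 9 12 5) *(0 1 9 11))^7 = (0 11 8 3 5 12 9 1) = [11, 0, 2, 5, 4, 12, 6, 7, 3, 1, 10, 8, 9]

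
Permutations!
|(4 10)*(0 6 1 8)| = 4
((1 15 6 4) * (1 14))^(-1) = (1 14 4 6 15) = [0, 14, 2, 3, 6, 5, 15, 7, 8, 9, 10, 11, 12, 13, 4, 1]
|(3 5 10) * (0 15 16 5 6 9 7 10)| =20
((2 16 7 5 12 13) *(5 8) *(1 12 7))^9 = (1 16 2 13 12) = [0, 16, 13, 3, 4, 5, 6, 7, 8, 9, 10, 11, 1, 12, 14, 15, 2]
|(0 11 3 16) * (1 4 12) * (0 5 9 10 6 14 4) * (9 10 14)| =12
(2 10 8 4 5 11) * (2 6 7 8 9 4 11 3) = (2 10 9 4 5 3)(6 7 8 11) = [0, 1, 10, 2, 5, 3, 7, 8, 11, 4, 9, 6]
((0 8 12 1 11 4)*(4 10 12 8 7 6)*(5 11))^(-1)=(0 4 6 7)(1 12 10 11 5)=[4, 12, 2, 3, 6, 1, 7, 0, 8, 9, 11, 5, 10]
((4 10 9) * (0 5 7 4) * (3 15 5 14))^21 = [15, 1, 2, 7, 0, 10, 6, 9, 8, 3, 14, 11, 12, 13, 5, 4] = (0 15 4)(3 7 9)(5 10 14)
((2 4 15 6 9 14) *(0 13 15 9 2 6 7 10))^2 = (0 15 10 13 7)(2 9 6 4 14) = [15, 1, 9, 3, 14, 5, 4, 0, 8, 6, 13, 11, 12, 7, 2, 10]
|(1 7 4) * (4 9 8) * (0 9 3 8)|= |(0 9)(1 7 3 8 4)|= 10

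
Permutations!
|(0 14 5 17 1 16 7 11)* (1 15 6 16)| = 9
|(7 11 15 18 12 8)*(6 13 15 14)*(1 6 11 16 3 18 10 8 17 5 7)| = |(1 6 13 15 10 8)(3 18 12 17 5 7 16)(11 14)| = 42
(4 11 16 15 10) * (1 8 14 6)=(1 8 14 6)(4 11 16 15 10)=[0, 8, 2, 3, 11, 5, 1, 7, 14, 9, 4, 16, 12, 13, 6, 10, 15]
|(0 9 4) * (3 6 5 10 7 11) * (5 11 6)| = |(0 9 4)(3 5 10 7 6 11)| = 6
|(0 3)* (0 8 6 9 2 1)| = |(0 3 8 6 9 2 1)| = 7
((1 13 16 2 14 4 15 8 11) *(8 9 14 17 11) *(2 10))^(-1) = (1 11 17 2 10 16 13)(4 14 9 15) = [0, 11, 10, 3, 14, 5, 6, 7, 8, 15, 16, 17, 12, 1, 9, 4, 13, 2]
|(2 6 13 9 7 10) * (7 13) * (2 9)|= 6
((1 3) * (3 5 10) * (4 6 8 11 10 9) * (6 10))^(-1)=(1 3 10 4 9 5)(6 11 8)=[0, 3, 2, 10, 9, 1, 11, 7, 6, 5, 4, 8]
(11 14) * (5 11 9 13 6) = (5 11 14 9 13 6) = [0, 1, 2, 3, 4, 11, 5, 7, 8, 13, 10, 14, 12, 6, 9]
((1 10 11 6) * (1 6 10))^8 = (11) = [0, 1, 2, 3, 4, 5, 6, 7, 8, 9, 10, 11]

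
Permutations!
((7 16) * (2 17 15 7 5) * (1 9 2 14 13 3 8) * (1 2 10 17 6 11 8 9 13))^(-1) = (1 14 5 16 7 15 17 10 9 3 13)(2 8 11 6) = [0, 14, 8, 13, 4, 16, 2, 15, 11, 3, 9, 6, 12, 1, 5, 17, 7, 10]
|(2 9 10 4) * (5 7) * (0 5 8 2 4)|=|(0 5 7 8 2 9 10)|=7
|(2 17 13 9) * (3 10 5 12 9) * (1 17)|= |(1 17 13 3 10 5 12 9 2)|= 9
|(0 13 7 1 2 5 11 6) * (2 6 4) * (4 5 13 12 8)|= |(0 12 8 4 2 13 7 1 6)(5 11)|= 18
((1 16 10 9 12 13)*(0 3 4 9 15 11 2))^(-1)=(0 2 11 15 10 16 1 13 12 9 4 3)=[2, 13, 11, 0, 3, 5, 6, 7, 8, 4, 16, 15, 9, 12, 14, 10, 1]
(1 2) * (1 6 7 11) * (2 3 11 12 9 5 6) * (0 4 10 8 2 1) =(0 4 10 8 2 1 3 11)(5 6 7 12 9) =[4, 3, 1, 11, 10, 6, 7, 12, 2, 5, 8, 0, 9]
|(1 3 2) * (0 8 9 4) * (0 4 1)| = |(0 8 9 1 3 2)| = 6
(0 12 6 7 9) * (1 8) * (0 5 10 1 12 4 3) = (0 4 3)(1 8 12 6 7 9 5 10) = [4, 8, 2, 0, 3, 10, 7, 9, 12, 5, 1, 11, 6]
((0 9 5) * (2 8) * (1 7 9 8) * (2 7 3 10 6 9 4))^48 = (0 2 6 8 1 9 7 3 5 4 10) = [2, 9, 6, 5, 10, 4, 8, 3, 1, 7, 0]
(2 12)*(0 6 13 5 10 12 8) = (0 6 13 5 10 12 2 8) = [6, 1, 8, 3, 4, 10, 13, 7, 0, 9, 12, 11, 2, 5]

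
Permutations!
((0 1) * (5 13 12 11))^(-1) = [1, 0, 2, 3, 4, 11, 6, 7, 8, 9, 10, 12, 13, 5] = (0 1)(5 11 12 13)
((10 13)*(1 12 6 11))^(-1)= (1 11 6 12)(10 13)= [0, 11, 2, 3, 4, 5, 12, 7, 8, 9, 13, 6, 1, 10]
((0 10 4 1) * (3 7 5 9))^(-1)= (0 1 4 10)(3 9 5 7)= [1, 4, 2, 9, 10, 7, 6, 3, 8, 5, 0]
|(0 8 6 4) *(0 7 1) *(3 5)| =|(0 8 6 4 7 1)(3 5)| =6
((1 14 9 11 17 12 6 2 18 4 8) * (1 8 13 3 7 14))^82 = [0, 1, 12, 4, 2, 5, 17, 13, 8, 7, 10, 14, 11, 18, 3, 15, 16, 9, 6] = (2 12 11 14 3 4)(6 17 9 7 13 18)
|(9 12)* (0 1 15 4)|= 4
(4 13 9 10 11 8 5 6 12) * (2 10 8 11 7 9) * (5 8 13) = (2 10 7 9 13)(4 5 6 12) = [0, 1, 10, 3, 5, 6, 12, 9, 8, 13, 7, 11, 4, 2]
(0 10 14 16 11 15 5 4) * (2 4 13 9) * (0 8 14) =(0 10)(2 4 8 14 16 11 15 5 13 9) =[10, 1, 4, 3, 8, 13, 6, 7, 14, 2, 0, 15, 12, 9, 16, 5, 11]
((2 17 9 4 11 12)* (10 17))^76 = (2 12 11 4 9 17 10) = [0, 1, 12, 3, 9, 5, 6, 7, 8, 17, 2, 4, 11, 13, 14, 15, 16, 10]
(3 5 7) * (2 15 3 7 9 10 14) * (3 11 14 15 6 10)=[0, 1, 6, 5, 4, 9, 10, 7, 8, 3, 15, 14, 12, 13, 2, 11]=(2 6 10 15 11 14)(3 5 9)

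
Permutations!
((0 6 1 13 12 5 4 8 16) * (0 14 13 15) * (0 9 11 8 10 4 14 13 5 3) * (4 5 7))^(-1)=(0 3 12 13 16 8 11 9 15 1 6)(4 7 14 5 10)=[3, 6, 2, 12, 7, 10, 0, 14, 11, 15, 4, 9, 13, 16, 5, 1, 8]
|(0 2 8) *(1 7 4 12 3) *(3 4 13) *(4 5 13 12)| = |(0 2 8)(1 7 12 5 13 3)| = 6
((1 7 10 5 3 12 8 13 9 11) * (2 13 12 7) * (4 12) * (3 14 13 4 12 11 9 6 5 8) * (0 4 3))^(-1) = (0 12 8 10 7 3 2 1 11 4)(5 6 13 14) = [12, 11, 1, 2, 0, 6, 13, 3, 10, 9, 7, 4, 8, 14, 5]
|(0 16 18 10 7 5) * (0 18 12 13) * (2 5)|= 20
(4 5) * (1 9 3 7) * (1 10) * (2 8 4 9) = [0, 2, 8, 7, 5, 9, 6, 10, 4, 3, 1] = (1 2 8 4 5 9 3 7 10)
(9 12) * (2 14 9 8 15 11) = (2 14 9 12 8 15 11) = [0, 1, 14, 3, 4, 5, 6, 7, 15, 12, 10, 2, 8, 13, 9, 11]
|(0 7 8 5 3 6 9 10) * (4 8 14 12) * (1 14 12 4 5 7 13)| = 13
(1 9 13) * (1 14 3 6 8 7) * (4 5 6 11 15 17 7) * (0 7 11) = [7, 9, 2, 0, 5, 6, 8, 1, 4, 13, 10, 15, 12, 14, 3, 17, 16, 11] = (0 7 1 9 13 14 3)(4 5 6 8)(11 15 17)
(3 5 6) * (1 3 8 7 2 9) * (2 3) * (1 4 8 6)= [0, 2, 9, 5, 8, 1, 6, 3, 7, 4]= (1 2 9 4 8 7 3 5)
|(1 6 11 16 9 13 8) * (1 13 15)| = 6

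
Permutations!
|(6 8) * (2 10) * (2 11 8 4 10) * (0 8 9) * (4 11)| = |(0 8 6 11 9)(4 10)| = 10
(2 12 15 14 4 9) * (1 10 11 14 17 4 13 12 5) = (1 10 11 14 13 12 15 17 4 9 2 5) = [0, 10, 5, 3, 9, 1, 6, 7, 8, 2, 11, 14, 15, 12, 13, 17, 16, 4]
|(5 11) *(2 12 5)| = 4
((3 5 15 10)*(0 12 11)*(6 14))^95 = [11, 1, 2, 10, 4, 3, 14, 7, 8, 9, 15, 12, 0, 13, 6, 5] = (0 11 12)(3 10 15 5)(6 14)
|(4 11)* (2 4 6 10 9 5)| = |(2 4 11 6 10 9 5)| = 7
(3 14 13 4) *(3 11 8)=[0, 1, 2, 14, 11, 5, 6, 7, 3, 9, 10, 8, 12, 4, 13]=(3 14 13 4 11 8)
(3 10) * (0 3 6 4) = (0 3 10 6 4) = [3, 1, 2, 10, 0, 5, 4, 7, 8, 9, 6]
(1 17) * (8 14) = (1 17)(8 14) = [0, 17, 2, 3, 4, 5, 6, 7, 14, 9, 10, 11, 12, 13, 8, 15, 16, 1]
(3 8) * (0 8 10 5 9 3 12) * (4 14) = (0 8 12)(3 10 5 9)(4 14) = [8, 1, 2, 10, 14, 9, 6, 7, 12, 3, 5, 11, 0, 13, 4]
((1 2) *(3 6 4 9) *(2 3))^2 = (1 6 9)(2 3 4) = [0, 6, 3, 4, 2, 5, 9, 7, 8, 1]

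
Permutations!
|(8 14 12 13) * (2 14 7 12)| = |(2 14)(7 12 13 8)| = 4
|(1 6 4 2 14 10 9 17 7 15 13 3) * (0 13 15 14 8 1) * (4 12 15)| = 105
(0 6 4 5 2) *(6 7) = (0 7 6 4 5 2) = [7, 1, 0, 3, 5, 2, 4, 6]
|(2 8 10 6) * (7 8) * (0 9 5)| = |(0 9 5)(2 7 8 10 6)| = 15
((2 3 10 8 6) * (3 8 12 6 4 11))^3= (2 11 12 8 3 6 4 10)= [0, 1, 11, 6, 10, 5, 4, 7, 3, 9, 2, 12, 8]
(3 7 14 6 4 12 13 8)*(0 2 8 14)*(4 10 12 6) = (0 2 8 3 7)(4 6 10 12 13 14) = [2, 1, 8, 7, 6, 5, 10, 0, 3, 9, 12, 11, 13, 14, 4]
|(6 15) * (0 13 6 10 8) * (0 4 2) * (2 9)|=|(0 13 6 15 10 8 4 9 2)|=9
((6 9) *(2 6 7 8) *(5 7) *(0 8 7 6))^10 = (0 8 2)(5 6 9) = [8, 1, 0, 3, 4, 6, 9, 7, 2, 5]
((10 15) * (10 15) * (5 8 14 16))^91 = (5 16 14 8) = [0, 1, 2, 3, 4, 16, 6, 7, 5, 9, 10, 11, 12, 13, 8, 15, 14]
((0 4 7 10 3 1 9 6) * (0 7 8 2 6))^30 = (10) = [0, 1, 2, 3, 4, 5, 6, 7, 8, 9, 10]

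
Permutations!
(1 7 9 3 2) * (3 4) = [0, 7, 1, 2, 3, 5, 6, 9, 8, 4] = (1 7 9 4 3 2)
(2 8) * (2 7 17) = [0, 1, 8, 3, 4, 5, 6, 17, 7, 9, 10, 11, 12, 13, 14, 15, 16, 2] = (2 8 7 17)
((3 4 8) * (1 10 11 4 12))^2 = (1 11 8 12 10 4 3) = [0, 11, 2, 1, 3, 5, 6, 7, 12, 9, 4, 8, 10]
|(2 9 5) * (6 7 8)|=|(2 9 5)(6 7 8)|=3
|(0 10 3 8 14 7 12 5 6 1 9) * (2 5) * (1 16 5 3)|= 12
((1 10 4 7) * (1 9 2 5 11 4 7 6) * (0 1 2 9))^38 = (0 10)(1 7)(2 4 5 6 11) = [10, 7, 4, 3, 5, 6, 11, 1, 8, 9, 0, 2]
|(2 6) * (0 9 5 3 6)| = 6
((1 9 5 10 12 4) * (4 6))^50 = (1 9 5 10 12 6 4) = [0, 9, 2, 3, 1, 10, 4, 7, 8, 5, 12, 11, 6]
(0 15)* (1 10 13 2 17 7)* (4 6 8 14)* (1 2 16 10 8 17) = (0 15)(1 8 14 4 6 17 7 2)(10 13 16) = [15, 8, 1, 3, 6, 5, 17, 2, 14, 9, 13, 11, 12, 16, 4, 0, 10, 7]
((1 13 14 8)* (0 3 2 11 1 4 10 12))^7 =(0 8 11 12 14 2 10 13 3 4 1) =[8, 0, 10, 4, 1, 5, 6, 7, 11, 9, 13, 12, 14, 3, 2]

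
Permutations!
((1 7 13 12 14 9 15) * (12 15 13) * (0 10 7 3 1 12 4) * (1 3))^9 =(0 10 7 4)(9 14 12 15 13) =[10, 1, 2, 3, 0, 5, 6, 4, 8, 14, 7, 11, 15, 9, 12, 13]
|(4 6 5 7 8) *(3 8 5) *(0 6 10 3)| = |(0 6)(3 8 4 10)(5 7)| = 4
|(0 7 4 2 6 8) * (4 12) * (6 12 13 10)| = |(0 7 13 10 6 8)(2 12 4)| = 6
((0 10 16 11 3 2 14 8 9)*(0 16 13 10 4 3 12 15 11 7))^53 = [7, 1, 3, 4, 0, 5, 6, 16, 14, 8, 13, 15, 11, 10, 2, 12, 9] = (0 7 16 9 8 14 2 3 4)(10 13)(11 15 12)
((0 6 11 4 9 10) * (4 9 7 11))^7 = (11) = [0, 1, 2, 3, 4, 5, 6, 7, 8, 9, 10, 11]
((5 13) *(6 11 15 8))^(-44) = (15) = [0, 1, 2, 3, 4, 5, 6, 7, 8, 9, 10, 11, 12, 13, 14, 15]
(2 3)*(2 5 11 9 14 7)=[0, 1, 3, 5, 4, 11, 6, 2, 8, 14, 10, 9, 12, 13, 7]=(2 3 5 11 9 14 7)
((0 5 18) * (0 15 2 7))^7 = [5, 1, 7, 3, 4, 18, 6, 0, 8, 9, 10, 11, 12, 13, 14, 2, 16, 17, 15] = (0 5 18 15 2 7)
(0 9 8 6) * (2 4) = [9, 1, 4, 3, 2, 5, 0, 7, 6, 8] = (0 9 8 6)(2 4)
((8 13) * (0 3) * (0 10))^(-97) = (0 10 3)(8 13) = [10, 1, 2, 0, 4, 5, 6, 7, 13, 9, 3, 11, 12, 8]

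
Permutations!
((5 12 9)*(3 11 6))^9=(12)=[0, 1, 2, 3, 4, 5, 6, 7, 8, 9, 10, 11, 12]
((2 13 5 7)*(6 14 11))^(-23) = (2 13 5 7)(6 14 11) = [0, 1, 13, 3, 4, 7, 14, 2, 8, 9, 10, 6, 12, 5, 11]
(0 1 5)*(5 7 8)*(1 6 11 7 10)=(0 6 11 7 8 5)(1 10)=[6, 10, 2, 3, 4, 0, 11, 8, 5, 9, 1, 7]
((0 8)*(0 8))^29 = (8) = [0, 1, 2, 3, 4, 5, 6, 7, 8]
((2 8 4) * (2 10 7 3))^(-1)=(2 3 7 10 4 8)=[0, 1, 3, 7, 8, 5, 6, 10, 2, 9, 4]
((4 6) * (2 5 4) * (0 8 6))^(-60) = (8) = [0, 1, 2, 3, 4, 5, 6, 7, 8]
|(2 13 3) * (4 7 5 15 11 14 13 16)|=|(2 16 4 7 5 15 11 14 13 3)|=10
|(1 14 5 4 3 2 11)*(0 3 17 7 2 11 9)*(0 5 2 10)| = |(0 3 11 1 14 2 9 5 4 17 7 10)| = 12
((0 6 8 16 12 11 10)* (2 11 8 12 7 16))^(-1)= (0 10 11 2 8 12 6)(7 16)= [10, 1, 8, 3, 4, 5, 0, 16, 12, 9, 11, 2, 6, 13, 14, 15, 7]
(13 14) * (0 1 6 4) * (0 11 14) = [1, 6, 2, 3, 11, 5, 4, 7, 8, 9, 10, 14, 12, 0, 13] = (0 1 6 4 11 14 13)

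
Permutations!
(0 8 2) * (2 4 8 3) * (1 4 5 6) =(0 3 2)(1 4 8 5 6) =[3, 4, 0, 2, 8, 6, 1, 7, 5]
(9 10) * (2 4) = (2 4)(9 10) = [0, 1, 4, 3, 2, 5, 6, 7, 8, 10, 9]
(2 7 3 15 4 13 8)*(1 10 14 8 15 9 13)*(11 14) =(1 10 11 14 8 2 7 3 9 13 15 4) =[0, 10, 7, 9, 1, 5, 6, 3, 2, 13, 11, 14, 12, 15, 8, 4]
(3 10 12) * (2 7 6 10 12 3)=(2 7 6 10 3 12)=[0, 1, 7, 12, 4, 5, 10, 6, 8, 9, 3, 11, 2]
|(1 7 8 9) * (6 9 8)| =4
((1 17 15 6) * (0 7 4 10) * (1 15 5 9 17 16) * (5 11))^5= (0 7 4 10)(1 16)(5 9 17 11)(6 15)= [7, 16, 2, 3, 10, 9, 15, 4, 8, 17, 0, 5, 12, 13, 14, 6, 1, 11]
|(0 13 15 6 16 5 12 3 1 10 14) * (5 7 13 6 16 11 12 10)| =|(0 6 11 12 3 1 5 10 14)(7 13 15 16)| =36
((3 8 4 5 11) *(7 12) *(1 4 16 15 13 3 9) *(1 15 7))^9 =(1 16 13 11)(3 9 4 7)(5 12 8 15) =[0, 16, 2, 9, 7, 12, 6, 3, 15, 4, 10, 1, 8, 11, 14, 5, 13]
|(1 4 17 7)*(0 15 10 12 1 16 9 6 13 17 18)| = 42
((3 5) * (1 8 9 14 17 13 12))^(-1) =(1 12 13 17 14 9 8)(3 5) =[0, 12, 2, 5, 4, 3, 6, 7, 1, 8, 10, 11, 13, 17, 9, 15, 16, 14]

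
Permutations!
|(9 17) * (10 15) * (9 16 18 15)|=|(9 17 16 18 15 10)|=6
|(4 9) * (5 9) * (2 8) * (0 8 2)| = 6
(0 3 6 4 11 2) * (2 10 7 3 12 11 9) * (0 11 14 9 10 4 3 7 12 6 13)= (0 6 3 13)(2 11 4 10 12 14 9)= [6, 1, 11, 13, 10, 5, 3, 7, 8, 2, 12, 4, 14, 0, 9]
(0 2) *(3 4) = (0 2)(3 4) = [2, 1, 0, 4, 3]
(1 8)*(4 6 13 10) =(1 8)(4 6 13 10) =[0, 8, 2, 3, 6, 5, 13, 7, 1, 9, 4, 11, 12, 10]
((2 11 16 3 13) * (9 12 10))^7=(2 16 13 11 3)(9 12 10)=[0, 1, 16, 2, 4, 5, 6, 7, 8, 12, 9, 3, 10, 11, 14, 15, 13]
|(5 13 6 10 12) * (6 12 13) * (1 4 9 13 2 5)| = |(1 4 9 13 12)(2 5 6 10)| = 20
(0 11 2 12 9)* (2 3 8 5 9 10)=(0 11 3 8 5 9)(2 12 10)=[11, 1, 12, 8, 4, 9, 6, 7, 5, 0, 2, 3, 10]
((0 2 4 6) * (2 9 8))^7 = (0 9 8 2 4 6) = [9, 1, 4, 3, 6, 5, 0, 7, 2, 8]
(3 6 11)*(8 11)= (3 6 8 11)= [0, 1, 2, 6, 4, 5, 8, 7, 11, 9, 10, 3]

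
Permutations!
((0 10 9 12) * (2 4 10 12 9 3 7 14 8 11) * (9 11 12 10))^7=(14)(2 11 9 4)=[0, 1, 11, 3, 2, 5, 6, 7, 8, 4, 10, 9, 12, 13, 14]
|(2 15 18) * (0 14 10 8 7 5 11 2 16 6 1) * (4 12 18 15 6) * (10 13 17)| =12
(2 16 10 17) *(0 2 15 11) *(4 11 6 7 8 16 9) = (0 2 9 4 11)(6 7 8 16 10 17 15) = [2, 1, 9, 3, 11, 5, 7, 8, 16, 4, 17, 0, 12, 13, 14, 6, 10, 15]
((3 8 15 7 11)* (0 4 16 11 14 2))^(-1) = (0 2 14 7 15 8 3 11 16 4) = [2, 1, 14, 11, 0, 5, 6, 15, 3, 9, 10, 16, 12, 13, 7, 8, 4]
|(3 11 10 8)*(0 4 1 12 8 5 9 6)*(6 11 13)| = 8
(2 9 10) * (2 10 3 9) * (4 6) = (10)(3 9)(4 6) = [0, 1, 2, 9, 6, 5, 4, 7, 8, 3, 10]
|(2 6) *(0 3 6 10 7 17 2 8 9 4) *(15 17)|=|(0 3 6 8 9 4)(2 10 7 15 17)|=30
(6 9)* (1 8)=(1 8)(6 9)=[0, 8, 2, 3, 4, 5, 9, 7, 1, 6]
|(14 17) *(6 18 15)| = 6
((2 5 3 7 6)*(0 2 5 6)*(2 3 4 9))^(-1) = (0 7 3)(2 9 4 5 6) = [7, 1, 9, 0, 5, 6, 2, 3, 8, 4]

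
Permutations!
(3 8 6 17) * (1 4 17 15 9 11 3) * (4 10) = [0, 10, 2, 8, 17, 5, 15, 7, 6, 11, 4, 3, 12, 13, 14, 9, 16, 1] = (1 10 4 17)(3 8 6 15 9 11)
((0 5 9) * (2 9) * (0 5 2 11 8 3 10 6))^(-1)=(0 6 10 3 8 11 5 9 2)=[6, 1, 0, 8, 4, 9, 10, 7, 11, 2, 3, 5]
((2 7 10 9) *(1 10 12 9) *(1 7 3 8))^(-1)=(1 8 3 2 9 12 7 10)=[0, 8, 9, 2, 4, 5, 6, 10, 3, 12, 1, 11, 7]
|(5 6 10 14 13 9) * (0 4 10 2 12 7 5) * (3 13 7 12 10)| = 30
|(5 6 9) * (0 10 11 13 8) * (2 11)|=|(0 10 2 11 13 8)(5 6 9)|=6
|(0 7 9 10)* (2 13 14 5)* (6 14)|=|(0 7 9 10)(2 13 6 14 5)|=20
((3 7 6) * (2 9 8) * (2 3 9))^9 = (3 8 9 6 7) = [0, 1, 2, 8, 4, 5, 7, 3, 9, 6]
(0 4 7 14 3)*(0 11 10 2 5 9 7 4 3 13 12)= (0 3 11 10 2 5 9 7 14 13 12)= [3, 1, 5, 11, 4, 9, 6, 14, 8, 7, 2, 10, 0, 12, 13]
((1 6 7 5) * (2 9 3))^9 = (9)(1 6 7 5) = [0, 6, 2, 3, 4, 1, 7, 5, 8, 9]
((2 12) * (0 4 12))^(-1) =(0 2 12 4) =[2, 1, 12, 3, 0, 5, 6, 7, 8, 9, 10, 11, 4]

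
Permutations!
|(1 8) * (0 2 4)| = 6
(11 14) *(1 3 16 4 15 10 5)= (1 3 16 4 15 10 5)(11 14)= [0, 3, 2, 16, 15, 1, 6, 7, 8, 9, 5, 14, 12, 13, 11, 10, 4]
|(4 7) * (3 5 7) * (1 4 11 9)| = 7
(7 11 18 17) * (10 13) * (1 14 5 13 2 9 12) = (1 14 5 13 10 2 9 12)(7 11 18 17) = [0, 14, 9, 3, 4, 13, 6, 11, 8, 12, 2, 18, 1, 10, 5, 15, 16, 7, 17]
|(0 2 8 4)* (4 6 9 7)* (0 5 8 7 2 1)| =14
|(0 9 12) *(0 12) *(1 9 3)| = |(12)(0 3 1 9)| = 4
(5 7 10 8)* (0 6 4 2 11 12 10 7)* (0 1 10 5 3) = (0 6 4 2 11 12 5 1 10 8 3) = [6, 10, 11, 0, 2, 1, 4, 7, 3, 9, 8, 12, 5]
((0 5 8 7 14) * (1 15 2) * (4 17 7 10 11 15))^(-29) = (0 1 8 17 11 14 2 5 4 10 7 15) = [1, 8, 5, 3, 10, 4, 6, 15, 17, 9, 7, 14, 12, 13, 2, 0, 16, 11]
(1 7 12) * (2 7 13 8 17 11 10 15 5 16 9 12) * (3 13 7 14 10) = (1 7 2 14 10 15 5 16 9 12)(3 13 8 17 11) = [0, 7, 14, 13, 4, 16, 6, 2, 17, 12, 15, 3, 1, 8, 10, 5, 9, 11]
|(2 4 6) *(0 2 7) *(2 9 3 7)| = |(0 9 3 7)(2 4 6)| = 12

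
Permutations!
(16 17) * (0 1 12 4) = (0 1 12 4)(16 17) = [1, 12, 2, 3, 0, 5, 6, 7, 8, 9, 10, 11, 4, 13, 14, 15, 17, 16]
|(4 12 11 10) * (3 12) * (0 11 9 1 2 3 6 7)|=30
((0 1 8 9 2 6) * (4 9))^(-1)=(0 6 2 9 4 8 1)=[6, 0, 9, 3, 8, 5, 2, 7, 1, 4]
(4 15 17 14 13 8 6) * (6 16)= (4 15 17 14 13 8 16 6)= [0, 1, 2, 3, 15, 5, 4, 7, 16, 9, 10, 11, 12, 8, 13, 17, 6, 14]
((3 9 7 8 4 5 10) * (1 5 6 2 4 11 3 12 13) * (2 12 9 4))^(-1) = (1 13 12 6 4 3 11 8 7 9 10 5) = [0, 13, 2, 11, 3, 1, 4, 9, 7, 10, 5, 8, 6, 12]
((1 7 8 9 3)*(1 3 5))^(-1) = (1 5 9 8 7) = [0, 5, 2, 3, 4, 9, 6, 1, 7, 8]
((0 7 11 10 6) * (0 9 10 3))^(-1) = (0 3 11 7)(6 10 9) = [3, 1, 2, 11, 4, 5, 10, 0, 8, 6, 9, 7]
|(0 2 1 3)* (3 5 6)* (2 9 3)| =12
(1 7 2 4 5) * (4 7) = (1 4 5)(2 7) = [0, 4, 7, 3, 5, 1, 6, 2]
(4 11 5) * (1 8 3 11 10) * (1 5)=(1 8 3 11)(4 10 5)=[0, 8, 2, 11, 10, 4, 6, 7, 3, 9, 5, 1]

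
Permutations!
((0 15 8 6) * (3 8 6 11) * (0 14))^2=(0 6)(3 11 8)(14 15)=[6, 1, 2, 11, 4, 5, 0, 7, 3, 9, 10, 8, 12, 13, 15, 14]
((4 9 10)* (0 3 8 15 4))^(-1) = (0 10 9 4 15 8 3) = [10, 1, 2, 0, 15, 5, 6, 7, 3, 4, 9, 11, 12, 13, 14, 8]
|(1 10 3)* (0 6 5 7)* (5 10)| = 7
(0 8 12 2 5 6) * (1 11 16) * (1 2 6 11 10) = (0 8 12 6)(1 10)(2 5 11 16) = [8, 10, 5, 3, 4, 11, 0, 7, 12, 9, 1, 16, 6, 13, 14, 15, 2]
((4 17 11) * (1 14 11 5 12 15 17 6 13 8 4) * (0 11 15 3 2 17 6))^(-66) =[13, 4, 3, 12, 6, 17, 1, 7, 15, 9, 10, 8, 5, 14, 0, 11, 16, 2] =(0 13 14)(1 4 6)(2 3 12 5 17)(8 15 11)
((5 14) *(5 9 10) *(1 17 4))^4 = (1 17 4) = [0, 17, 2, 3, 1, 5, 6, 7, 8, 9, 10, 11, 12, 13, 14, 15, 16, 4]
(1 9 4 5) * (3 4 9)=(9)(1 3 4 5)=[0, 3, 2, 4, 5, 1, 6, 7, 8, 9]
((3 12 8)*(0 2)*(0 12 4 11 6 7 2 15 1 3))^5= (0 11 8 4 12 3 2 1 7 15 6)= [11, 7, 1, 2, 12, 5, 0, 15, 4, 9, 10, 8, 3, 13, 14, 6]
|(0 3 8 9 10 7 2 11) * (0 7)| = 15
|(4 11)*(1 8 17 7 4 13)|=|(1 8 17 7 4 11 13)|=7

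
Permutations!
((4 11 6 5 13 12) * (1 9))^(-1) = (1 9)(4 12 13 5 6 11) = [0, 9, 2, 3, 12, 6, 11, 7, 8, 1, 10, 4, 13, 5]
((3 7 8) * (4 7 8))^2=(8)=[0, 1, 2, 3, 4, 5, 6, 7, 8]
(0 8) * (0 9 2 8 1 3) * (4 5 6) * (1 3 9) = (0 3)(1 9 2 8)(4 5 6) = [3, 9, 8, 0, 5, 6, 4, 7, 1, 2]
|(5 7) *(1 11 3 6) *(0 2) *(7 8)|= 12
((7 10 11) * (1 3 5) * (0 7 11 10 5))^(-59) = [7, 3, 2, 0, 4, 1, 6, 5, 8, 9, 10, 11] = (11)(0 7 5 1 3)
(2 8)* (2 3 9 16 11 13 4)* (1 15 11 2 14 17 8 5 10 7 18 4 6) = (1 15 11 13 6)(2 5 10 7 18 4 14 17 8 3 9 16) = [0, 15, 5, 9, 14, 10, 1, 18, 3, 16, 7, 13, 12, 6, 17, 11, 2, 8, 4]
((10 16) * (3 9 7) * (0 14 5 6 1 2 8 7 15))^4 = (16)(0 1 3 14 2 9 5 8 15 6 7) = [1, 3, 9, 14, 4, 8, 7, 0, 15, 5, 10, 11, 12, 13, 2, 6, 16]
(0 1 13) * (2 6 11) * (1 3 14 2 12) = (0 3 14 2 6 11 12 1 13) = [3, 13, 6, 14, 4, 5, 11, 7, 8, 9, 10, 12, 1, 0, 2]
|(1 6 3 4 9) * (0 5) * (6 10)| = 6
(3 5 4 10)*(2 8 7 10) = (2 8 7 10 3 5 4) = [0, 1, 8, 5, 2, 4, 6, 10, 7, 9, 3]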